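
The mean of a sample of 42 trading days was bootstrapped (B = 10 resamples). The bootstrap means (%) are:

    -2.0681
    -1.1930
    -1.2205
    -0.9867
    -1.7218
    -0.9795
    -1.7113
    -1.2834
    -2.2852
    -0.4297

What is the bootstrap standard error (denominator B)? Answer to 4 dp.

SE* = 0.5298

Bootstrap SE is the standard deviation of the 10 replicate means.
Mean of replicates: ((-2.0681) + (-1.1930) + (-1.2205) + (-0.9867) + (-1.7218) + (-0.9795) + (-1.7113) + (-1.2834) + (-2.2852) + (-0.4297)) / 10 = -13.87920 / 10 = -1.38792
Sum of squared deviations: (−0.68018)² + (+0.19492)² + (+0.16742)² + (+0.40122)² + (−0.33388)² + (+0.40842)² + (−0.32338)² + (+0.10452)² + (−0.89728)² + (+0.95822)² = 2.80672
Variance = 2.80672 / 10 = 0.28067
SE* = √0.28067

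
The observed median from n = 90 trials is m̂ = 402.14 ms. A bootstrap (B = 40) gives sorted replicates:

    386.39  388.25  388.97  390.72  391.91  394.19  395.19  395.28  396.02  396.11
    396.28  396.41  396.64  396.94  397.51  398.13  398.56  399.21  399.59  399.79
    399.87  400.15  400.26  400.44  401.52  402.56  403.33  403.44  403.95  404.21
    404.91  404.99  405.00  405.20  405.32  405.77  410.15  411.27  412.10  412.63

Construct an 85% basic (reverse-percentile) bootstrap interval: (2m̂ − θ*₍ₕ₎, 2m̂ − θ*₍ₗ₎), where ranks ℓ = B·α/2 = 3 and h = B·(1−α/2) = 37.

Percentile endpoints at ranks 3 and 37: θ*₍3₎ = 388.97, θ*₍37₎ = 410.15.
Basic interval reflects these around m̂:
  lower = 2 × 402.14 − 410.15 = 394.13
  upper = 2 × 402.14 − 388.97 = 415.31

(394.13, 415.31)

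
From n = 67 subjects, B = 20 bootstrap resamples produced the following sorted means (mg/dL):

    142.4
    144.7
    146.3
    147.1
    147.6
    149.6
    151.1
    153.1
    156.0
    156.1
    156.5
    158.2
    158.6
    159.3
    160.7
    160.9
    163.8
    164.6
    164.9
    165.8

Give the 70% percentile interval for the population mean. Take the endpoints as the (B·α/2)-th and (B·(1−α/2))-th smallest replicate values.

(146.3, 163.8)

α = 0.30; lower rank = 20 × 0.150 = 3; upper rank = 20 × 0.850 = 17.
The 3rd smallest replicate is 146.3; the 17th is 163.8.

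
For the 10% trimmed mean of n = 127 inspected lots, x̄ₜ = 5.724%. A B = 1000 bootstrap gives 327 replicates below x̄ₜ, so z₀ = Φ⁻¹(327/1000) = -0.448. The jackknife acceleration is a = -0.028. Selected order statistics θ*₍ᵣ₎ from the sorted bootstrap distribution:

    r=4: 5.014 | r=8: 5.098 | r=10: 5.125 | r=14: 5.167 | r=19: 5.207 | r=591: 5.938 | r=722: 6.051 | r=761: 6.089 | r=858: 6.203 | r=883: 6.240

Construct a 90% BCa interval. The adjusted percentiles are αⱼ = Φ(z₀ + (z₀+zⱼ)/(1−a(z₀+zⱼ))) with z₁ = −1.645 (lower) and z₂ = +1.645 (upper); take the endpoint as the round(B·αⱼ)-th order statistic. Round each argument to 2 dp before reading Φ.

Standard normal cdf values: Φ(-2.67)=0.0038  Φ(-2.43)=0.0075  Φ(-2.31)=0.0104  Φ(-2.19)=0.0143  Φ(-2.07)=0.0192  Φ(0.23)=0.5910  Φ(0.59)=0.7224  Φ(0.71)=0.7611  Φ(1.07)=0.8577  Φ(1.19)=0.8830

Lower: z₀ + z₁ = -0.448 + (-1.645) = -2.093; 1 − a(z₀+z₁) = 1 − (-0.028)(-2.093) = 0.9414; argument = -0.448 + (-2.093)/0.9414 = -2.6713 → -2.67.
α₁ = Φ(-2.67) = 0.0038; rank = round(1000 × 0.0038) = 4; θ*₍4₎ = 5.014.
Upper: z₀ + z₂ = 1.197; 1 − a(z₀+z₂) = 1.0335; argument = 0.7102 → 0.71; α₂ = 0.7611; rank = 761; θ*₍761₎ = 6.089.

(5.014, 6.089)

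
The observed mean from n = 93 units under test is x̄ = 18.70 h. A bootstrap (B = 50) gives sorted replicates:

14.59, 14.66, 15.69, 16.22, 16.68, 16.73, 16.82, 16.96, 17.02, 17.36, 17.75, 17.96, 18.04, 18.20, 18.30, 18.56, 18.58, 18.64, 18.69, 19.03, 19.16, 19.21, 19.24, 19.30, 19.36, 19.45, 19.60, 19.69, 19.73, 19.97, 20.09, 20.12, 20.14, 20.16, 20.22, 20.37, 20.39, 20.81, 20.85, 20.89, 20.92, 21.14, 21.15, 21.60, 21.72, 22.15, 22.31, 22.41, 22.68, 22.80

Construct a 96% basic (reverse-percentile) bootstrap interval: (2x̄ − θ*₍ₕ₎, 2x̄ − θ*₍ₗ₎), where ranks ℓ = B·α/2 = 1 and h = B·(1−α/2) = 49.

(14.72, 22.81)

Percentile endpoints at ranks 1 and 49: θ*₍1₎ = 14.59, θ*₍49₎ = 22.68.
Basic interval reflects these around x̄:
  lower = 2 × 18.70 − 22.68 = 14.72
  upper = 2 × 18.70 − 14.59 = 22.81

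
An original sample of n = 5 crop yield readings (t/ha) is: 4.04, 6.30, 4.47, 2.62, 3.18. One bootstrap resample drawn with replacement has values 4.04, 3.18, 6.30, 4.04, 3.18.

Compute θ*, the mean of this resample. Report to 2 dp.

θ* = 4.15

Mean = (4.04 + 3.18 + 6.30 + 4.04 + 3.18) / 5 = 20.740 / 5 = 4.15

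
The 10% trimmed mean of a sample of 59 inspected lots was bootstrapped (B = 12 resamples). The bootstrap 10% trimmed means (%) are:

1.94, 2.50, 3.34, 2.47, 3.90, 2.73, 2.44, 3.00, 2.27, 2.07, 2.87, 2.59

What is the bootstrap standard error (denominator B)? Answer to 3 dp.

Bootstrap SE is the standard deviation of the 12 replicate 10% trimmed means.
Mean of replicates: (1.94 + 2.50 + 3.34 + 2.47 + 3.90 + 2.73 + 2.44 + 3.00 + 2.27 + 2.07 + 2.87 + 2.59) / 12 = 32.1200 / 12 = 2.6767
Sum of squared deviations: (−0.7367)² + (−0.1767)² + (+0.6633)² + (−0.2067)² + (+1.2233)² + (+0.0533)² + (−0.2367)² + (+0.3233)² + (−0.4067)² + (−0.6067)² + (+0.1933)² + (−0.0867)² = 3.2949
Variance = 3.2949 / 12 = 0.2746
SE* = √0.2746

SE* = 0.524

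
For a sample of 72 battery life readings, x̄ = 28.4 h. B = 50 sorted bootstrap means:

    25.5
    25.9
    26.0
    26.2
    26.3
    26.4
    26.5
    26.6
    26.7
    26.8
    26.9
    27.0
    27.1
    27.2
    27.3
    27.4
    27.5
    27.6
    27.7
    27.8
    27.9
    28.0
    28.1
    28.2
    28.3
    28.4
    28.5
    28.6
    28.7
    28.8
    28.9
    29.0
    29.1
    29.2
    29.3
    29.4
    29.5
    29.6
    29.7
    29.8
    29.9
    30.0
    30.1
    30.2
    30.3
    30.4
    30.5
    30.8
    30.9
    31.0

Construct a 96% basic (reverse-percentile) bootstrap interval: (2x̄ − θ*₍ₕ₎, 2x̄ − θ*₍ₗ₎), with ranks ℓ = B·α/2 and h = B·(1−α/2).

(25.9, 31.3)

Percentile endpoints at ranks 1 and 49: θ*₍1₎ = 25.5, θ*₍49₎ = 30.9.
Basic interval reflects these around x̄:
  lower = 2 × 28.4 − 30.9 = 25.9
  upper = 2 × 28.4 − 25.5 = 31.3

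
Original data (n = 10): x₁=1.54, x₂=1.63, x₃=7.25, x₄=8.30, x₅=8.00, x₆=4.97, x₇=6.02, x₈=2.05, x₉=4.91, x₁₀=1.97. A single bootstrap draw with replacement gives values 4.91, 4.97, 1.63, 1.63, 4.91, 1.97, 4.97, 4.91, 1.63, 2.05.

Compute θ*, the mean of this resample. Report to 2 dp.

Mean = (4.91 + 4.97 + 1.63 + 1.63 + 4.91 + 1.97 + 4.97 + 4.91 + 1.63 + 2.05) / 10 = 33.580 / 10 = 3.36

θ* = 3.36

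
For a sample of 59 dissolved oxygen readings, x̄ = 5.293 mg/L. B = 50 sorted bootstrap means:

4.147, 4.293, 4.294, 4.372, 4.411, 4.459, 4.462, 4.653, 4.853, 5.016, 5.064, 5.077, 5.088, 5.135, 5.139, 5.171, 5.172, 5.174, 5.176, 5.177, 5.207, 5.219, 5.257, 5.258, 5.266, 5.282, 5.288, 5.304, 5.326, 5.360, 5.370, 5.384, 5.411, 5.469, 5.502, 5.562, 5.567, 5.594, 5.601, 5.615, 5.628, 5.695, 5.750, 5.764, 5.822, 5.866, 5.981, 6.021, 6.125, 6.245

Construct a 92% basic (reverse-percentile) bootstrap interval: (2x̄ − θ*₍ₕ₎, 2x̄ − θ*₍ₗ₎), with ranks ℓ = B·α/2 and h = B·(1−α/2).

(4.565, 6.293)

Percentile endpoints at ranks 2 and 48: θ*₍2₎ = 4.293, θ*₍48₎ = 6.021.
Basic interval reflects these around x̄:
  lower = 2 × 5.293 − 6.021 = 4.565
  upper = 2 × 5.293 − 4.293 = 6.293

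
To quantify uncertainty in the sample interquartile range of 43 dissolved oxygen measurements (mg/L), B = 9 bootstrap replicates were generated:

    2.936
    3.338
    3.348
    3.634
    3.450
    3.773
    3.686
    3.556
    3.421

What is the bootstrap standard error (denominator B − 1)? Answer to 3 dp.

SE* = 0.248

Bootstrap SE is the standard deviation of the 9 replicate interquartile ranges.
Mean of replicates: (2.936 + 3.338 + 3.348 + 3.634 + 3.450 + 3.773 + 3.686 + 3.556 + 3.421) / 9 = 31.1420 / 9 = 3.4602
Sum of squared deviations: (−0.5242)² + (−0.1222)² + (−0.1122)² + (+0.1738)² + (−0.0102)² + (+0.3128)² + (+0.2258)² + (+0.0958)² + (−0.0392)² = 0.4922
Variance = 0.4922 / 8 = 0.0615
SE* = √0.0615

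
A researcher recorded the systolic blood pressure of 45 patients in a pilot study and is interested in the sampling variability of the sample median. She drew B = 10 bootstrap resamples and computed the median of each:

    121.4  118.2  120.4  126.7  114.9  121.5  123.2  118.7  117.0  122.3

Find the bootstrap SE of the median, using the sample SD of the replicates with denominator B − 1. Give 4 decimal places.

SE* = 3.3810

Bootstrap SE is the standard deviation of the 10 replicate medians.
Mean of replicates: (121.4 + 118.2 + 120.4 + 126.7 + 114.9 + 121.5 + 123.2 + 118.7 + 117.0 + 122.3) / 10 = 1204.30000 / 10 = 120.43000
Sum of squared deviations: (+0.97000)² + (−2.23000)² + (−0.03000)² + (+6.27000)² + (−5.53000)² + (+1.07000)² + (+2.77000)² + (−1.73000)² + (−3.43000)² + (+1.87000)² = 102.88100
Variance = 102.88100 / 9 = 11.43122
SE* = √11.43122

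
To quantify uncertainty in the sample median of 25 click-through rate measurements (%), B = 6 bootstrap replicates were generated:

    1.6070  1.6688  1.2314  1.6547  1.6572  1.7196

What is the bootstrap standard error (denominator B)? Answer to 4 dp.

SE* = 0.1636

Bootstrap SE is the standard deviation of the 6 replicate medians.
Mean of replicates: (1.6070 + 1.6688 + 1.2314 + 1.6547 + 1.6572 + 1.7196) / 6 = 9.53870 / 6 = 1.58978
Sum of squared deviations: (+0.01722)² + (+0.07902)² + (−0.35838)² + (+0.06492)² + (+0.06742)² + (+0.12982)² = 0.16059
Variance = 0.16059 / 6 = 0.02677
SE* = √0.02677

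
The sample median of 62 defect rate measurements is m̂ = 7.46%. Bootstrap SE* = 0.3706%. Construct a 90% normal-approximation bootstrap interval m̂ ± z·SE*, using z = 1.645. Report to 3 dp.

Margin = 1.645 × 0.3706 = 0.6096
Interval: 7.46 ± 0.6096

(6.850, 8.070)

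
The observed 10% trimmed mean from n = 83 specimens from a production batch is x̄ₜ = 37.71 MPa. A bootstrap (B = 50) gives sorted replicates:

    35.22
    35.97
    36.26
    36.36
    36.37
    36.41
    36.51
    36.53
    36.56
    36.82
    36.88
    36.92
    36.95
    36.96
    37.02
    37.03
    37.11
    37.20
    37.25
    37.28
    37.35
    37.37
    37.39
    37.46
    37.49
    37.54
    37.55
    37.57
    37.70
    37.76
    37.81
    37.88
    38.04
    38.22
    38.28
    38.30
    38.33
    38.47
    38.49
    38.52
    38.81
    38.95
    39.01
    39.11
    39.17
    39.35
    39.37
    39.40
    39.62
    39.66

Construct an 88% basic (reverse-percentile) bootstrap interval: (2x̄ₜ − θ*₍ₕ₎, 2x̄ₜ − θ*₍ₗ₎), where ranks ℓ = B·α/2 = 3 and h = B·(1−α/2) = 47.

Percentile endpoints at ranks 3 and 47: θ*₍3₎ = 36.26, θ*₍47₎ = 39.37.
Basic interval reflects these around x̄ₜ:
  lower = 2 × 37.71 − 39.37 = 36.05
  upper = 2 × 37.71 − 36.26 = 39.16

(36.05, 39.16)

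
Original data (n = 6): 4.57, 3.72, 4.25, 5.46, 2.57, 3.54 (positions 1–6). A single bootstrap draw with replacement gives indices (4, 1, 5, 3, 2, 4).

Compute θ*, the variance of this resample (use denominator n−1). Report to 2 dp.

θ* = 1.22

Resample values: 5.46, 4.57, 2.57, 4.25, 3.72, 5.46.
Mean = 4.3383; sum of squared deviations = 6.0871
s² = 6.0871 / 5 = 1.2174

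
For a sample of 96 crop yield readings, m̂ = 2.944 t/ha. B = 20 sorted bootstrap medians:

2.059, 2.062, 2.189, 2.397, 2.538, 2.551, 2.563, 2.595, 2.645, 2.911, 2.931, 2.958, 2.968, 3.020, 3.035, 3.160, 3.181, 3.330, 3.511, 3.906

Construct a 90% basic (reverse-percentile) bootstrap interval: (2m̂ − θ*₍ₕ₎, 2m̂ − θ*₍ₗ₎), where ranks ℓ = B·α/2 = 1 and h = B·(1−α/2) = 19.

(2.377, 3.829)

Percentile endpoints at ranks 1 and 19: θ*₍1₎ = 2.059, θ*₍19₎ = 3.511.
Basic interval reflects these around m̂:
  lower = 2 × 2.944 − 3.511 = 2.377
  upper = 2 × 2.944 − 2.059 = 3.829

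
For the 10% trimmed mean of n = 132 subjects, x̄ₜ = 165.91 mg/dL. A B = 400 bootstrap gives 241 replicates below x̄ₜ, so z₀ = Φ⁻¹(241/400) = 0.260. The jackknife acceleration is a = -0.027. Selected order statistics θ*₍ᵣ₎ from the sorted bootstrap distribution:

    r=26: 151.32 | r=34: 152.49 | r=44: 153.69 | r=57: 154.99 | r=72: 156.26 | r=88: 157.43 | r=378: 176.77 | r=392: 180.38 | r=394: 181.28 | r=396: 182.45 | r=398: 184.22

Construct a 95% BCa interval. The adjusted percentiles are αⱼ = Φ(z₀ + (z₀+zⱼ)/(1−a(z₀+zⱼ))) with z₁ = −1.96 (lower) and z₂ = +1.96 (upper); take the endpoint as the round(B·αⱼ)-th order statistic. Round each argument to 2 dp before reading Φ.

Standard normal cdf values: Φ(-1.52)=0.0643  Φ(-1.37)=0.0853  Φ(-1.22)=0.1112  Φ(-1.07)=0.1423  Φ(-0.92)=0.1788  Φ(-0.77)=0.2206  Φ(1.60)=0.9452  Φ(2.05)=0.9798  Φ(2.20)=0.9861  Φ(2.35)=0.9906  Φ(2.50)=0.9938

(151.32, 182.45)

Lower: z₀ + z₁ = 0.260 + (-1.960) = -1.700; 1 − a(z₀+z₁) = 1 − (-0.027)(-1.700) = 0.9541; argument = 0.260 + (-1.700)/0.9541 = -1.5218 → -1.52.
α₁ = Φ(-1.52) = 0.0643; rank = round(400 × 0.0643) = 26; θ*₍26₎ = 151.32.
Upper: z₀ + z₂ = 2.220; 1 − a(z₀+z₂) = 1.0599; argument = 2.3545 → 2.35; α₂ = 0.9906; rank = 396; θ*₍396₎ = 182.45.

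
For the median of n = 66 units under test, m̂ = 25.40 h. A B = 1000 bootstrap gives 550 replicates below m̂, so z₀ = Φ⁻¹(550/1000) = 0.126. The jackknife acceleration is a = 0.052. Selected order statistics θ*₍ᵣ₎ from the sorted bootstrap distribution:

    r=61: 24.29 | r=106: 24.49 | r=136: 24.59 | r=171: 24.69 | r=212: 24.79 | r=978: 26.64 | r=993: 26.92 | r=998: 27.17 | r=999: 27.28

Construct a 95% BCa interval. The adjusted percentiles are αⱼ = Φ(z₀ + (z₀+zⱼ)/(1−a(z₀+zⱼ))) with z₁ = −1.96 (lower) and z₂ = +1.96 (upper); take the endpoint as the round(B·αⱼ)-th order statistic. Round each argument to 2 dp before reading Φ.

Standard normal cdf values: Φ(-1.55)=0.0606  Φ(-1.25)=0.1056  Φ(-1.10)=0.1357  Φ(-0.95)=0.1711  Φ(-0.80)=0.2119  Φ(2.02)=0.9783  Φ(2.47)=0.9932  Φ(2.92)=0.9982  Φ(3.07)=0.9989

(24.29, 26.92)

Lower: z₀ + z₁ = 0.126 + (-1.960) = -1.834; 1 − a(z₀+z₁) = 1 − (0.052)(-1.834) = 1.0954; argument = 0.126 + (-1.834)/1.0954 = -1.5483 → -1.55.
α₁ = Φ(-1.55) = 0.0606; rank = round(1000 × 0.0606) = 61; θ*₍61₎ = 24.29.
Upper: z₀ + z₂ = 2.086; 1 − a(z₀+z₂) = 0.8915; argument = 2.4658 → 2.47; α₂ = 0.9932; rank = 993; θ*₍993₎ = 26.92.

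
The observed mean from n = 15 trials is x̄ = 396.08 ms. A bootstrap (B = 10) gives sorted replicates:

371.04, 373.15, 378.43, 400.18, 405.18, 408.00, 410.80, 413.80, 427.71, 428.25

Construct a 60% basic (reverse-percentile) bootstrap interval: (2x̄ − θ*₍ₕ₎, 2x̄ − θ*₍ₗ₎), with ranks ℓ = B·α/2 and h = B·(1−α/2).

(378.36, 419.01)

Percentile endpoints at ranks 2 and 8: θ*₍2₎ = 373.15, θ*₍8₎ = 413.80.
Basic interval reflects these around x̄:
  lower = 2 × 396.08 − 413.80 = 378.36
  upper = 2 × 396.08 − 373.15 = 419.01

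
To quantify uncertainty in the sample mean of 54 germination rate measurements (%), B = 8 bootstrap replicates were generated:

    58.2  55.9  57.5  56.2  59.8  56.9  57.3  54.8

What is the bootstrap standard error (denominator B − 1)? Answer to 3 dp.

Bootstrap SE is the standard deviation of the 8 replicate means.
Mean of replicates: (58.2 + 55.9 + 57.5 + 56.2 + 59.8 + 56.9 + 57.3 + 54.8) / 8 = 456.6000 / 8 = 57.0750
Sum of squared deviations: (+1.1250)² + (−1.1750)² + (+0.4250)² + (−0.8750)² + (+2.7250)² + (−0.1750)² + (+0.2250)² + (−2.2750)² = 16.2750
Variance = 16.2750 / 7 = 2.3250
SE* = √2.3250

SE* = 1.525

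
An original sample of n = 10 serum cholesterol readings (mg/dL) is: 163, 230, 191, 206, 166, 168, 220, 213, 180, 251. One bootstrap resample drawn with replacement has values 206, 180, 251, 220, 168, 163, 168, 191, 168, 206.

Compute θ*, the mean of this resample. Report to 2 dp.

Mean = (206 + 180 + 251 + 220 + 168 + 163 + 168 + 191 + 168 + 206) / 10 = 1921.0 / 10 = 192.10

θ* = 192.10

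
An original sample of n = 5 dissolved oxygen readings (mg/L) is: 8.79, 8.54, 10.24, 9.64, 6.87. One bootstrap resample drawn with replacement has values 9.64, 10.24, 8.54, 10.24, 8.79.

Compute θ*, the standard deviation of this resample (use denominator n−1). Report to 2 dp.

θ* = 0.80

Mean = 9.4900; sum of squared deviations = 2.5400
s² = 2.5400 / 4 = 0.6350
s = √0.6350 = 0.80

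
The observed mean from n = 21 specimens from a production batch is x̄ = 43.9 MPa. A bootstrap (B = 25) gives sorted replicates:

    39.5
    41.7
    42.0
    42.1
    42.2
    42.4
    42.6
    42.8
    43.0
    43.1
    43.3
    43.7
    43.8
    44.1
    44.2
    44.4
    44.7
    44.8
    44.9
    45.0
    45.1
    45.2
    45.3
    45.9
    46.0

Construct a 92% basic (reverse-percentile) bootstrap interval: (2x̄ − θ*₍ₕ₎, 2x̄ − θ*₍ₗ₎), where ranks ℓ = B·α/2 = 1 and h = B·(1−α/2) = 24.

Percentile endpoints at ranks 1 and 24: θ*₍1₎ = 39.5, θ*₍24₎ = 45.9.
Basic interval reflects these around x̄:
  lower = 2 × 43.9 − 45.9 = 41.9
  upper = 2 × 43.9 − 39.5 = 48.3

(41.9, 48.3)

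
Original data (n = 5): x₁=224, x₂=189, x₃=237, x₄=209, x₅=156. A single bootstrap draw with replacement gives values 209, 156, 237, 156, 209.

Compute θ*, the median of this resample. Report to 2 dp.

θ* = 209.00

Sorted: 156, 156, 209, 209, 237
Median = middle value = 209.00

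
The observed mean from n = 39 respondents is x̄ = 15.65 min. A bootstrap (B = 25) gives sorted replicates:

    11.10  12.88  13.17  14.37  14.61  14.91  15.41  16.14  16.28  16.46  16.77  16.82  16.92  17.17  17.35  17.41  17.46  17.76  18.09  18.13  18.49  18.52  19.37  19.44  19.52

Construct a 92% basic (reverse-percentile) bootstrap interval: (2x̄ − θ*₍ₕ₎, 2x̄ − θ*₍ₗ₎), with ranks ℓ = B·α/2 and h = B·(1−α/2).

(11.86, 20.20)

Percentile endpoints at ranks 1 and 24: θ*₍1₎ = 11.10, θ*₍24₎ = 19.44.
Basic interval reflects these around x̄:
  lower = 2 × 15.65 − 19.44 = 11.86
  upper = 2 × 15.65 − 11.10 = 20.20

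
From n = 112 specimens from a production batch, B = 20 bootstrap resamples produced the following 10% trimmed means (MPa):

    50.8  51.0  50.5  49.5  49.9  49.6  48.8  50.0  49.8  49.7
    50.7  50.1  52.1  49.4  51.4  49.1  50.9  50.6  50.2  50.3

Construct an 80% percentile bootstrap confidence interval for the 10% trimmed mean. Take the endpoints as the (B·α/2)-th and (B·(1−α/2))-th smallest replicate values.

(49.1, 51.0)

Sorted replicates: 48.8, 49.1, 49.4, 49.5, 49.6, 49.7, 49.8, 49.9, 50.0, 50.1, 50.2, 50.3, 50.5, 50.6, 50.7, 50.8, 50.9, 51.0, 51.4, 52.1
α = 0.20; lower rank = 20 × 0.100 = 2; upper rank = 20 × 0.900 = 18.
The 2nd smallest replicate is 49.1; the 18th is 51.0.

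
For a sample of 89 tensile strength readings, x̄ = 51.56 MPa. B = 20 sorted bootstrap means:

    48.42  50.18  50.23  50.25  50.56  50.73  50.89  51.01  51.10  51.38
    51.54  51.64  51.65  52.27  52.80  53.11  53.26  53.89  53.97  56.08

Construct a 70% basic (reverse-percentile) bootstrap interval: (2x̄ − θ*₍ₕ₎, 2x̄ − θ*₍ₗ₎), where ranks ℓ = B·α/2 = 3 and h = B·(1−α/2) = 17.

Percentile endpoints at ranks 3 and 17: θ*₍3₎ = 50.23, θ*₍17₎ = 53.26.
Basic interval reflects these around x̄:
  lower = 2 × 51.56 − 53.26 = 49.86
  upper = 2 × 51.56 − 50.23 = 52.89

(49.86, 52.89)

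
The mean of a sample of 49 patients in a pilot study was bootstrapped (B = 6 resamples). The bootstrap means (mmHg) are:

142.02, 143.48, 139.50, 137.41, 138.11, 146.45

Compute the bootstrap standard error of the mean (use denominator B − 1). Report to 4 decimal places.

Bootstrap SE is the standard deviation of the 6 replicate means.
Mean of replicates: (142.02 + 143.48 + 139.50 + 137.41 + 138.11 + 146.45) / 6 = 846.97000 / 6 = 141.16167
Sum of squared deviations: (+0.85833)² + (+2.31833)² + (−1.66167)² + (−3.75167)² + (−3.05167)² + (+5.28833)² = 60.22668
Variance = 60.22668 / 5 = 12.04534
SE* = √12.04534

SE* = 3.4706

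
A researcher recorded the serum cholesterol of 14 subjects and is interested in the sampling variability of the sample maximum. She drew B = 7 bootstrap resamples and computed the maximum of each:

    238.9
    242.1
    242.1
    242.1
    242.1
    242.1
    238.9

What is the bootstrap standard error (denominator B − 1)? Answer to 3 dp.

SE* = 1.561

Bootstrap SE is the standard deviation of the 7 replicate maximums.
Mean of replicates: (238.9 + 242.1 + 242.1 + 242.1 + 242.1 + 242.1 + 238.9) / 7 = 1688.3000 / 7 = 241.1857
Sum of squared deviations: (−2.2857)² + (+0.9143)² + (+0.9143)² + (+0.9143)² + (+0.9143)² + (+0.9143)² + (−2.2857)² = 14.6286
Variance = 14.6286 / 6 = 2.4381
SE* = √2.4381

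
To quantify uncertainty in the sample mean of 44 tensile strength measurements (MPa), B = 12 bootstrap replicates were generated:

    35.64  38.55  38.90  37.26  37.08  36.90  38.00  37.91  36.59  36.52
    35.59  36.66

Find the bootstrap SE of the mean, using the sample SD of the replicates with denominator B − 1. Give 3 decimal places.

Bootstrap SE is the standard deviation of the 12 replicate means.
Mean of replicates: (35.64 + 38.55 + 38.90 + 37.26 + 37.08 + 36.90 + 38.00 + 37.91 + 36.59 + 36.52 + 35.59 + 36.66) / 12 = 445.6000 / 12 = 37.1333
Sum of squared deviations: (−1.4933)² + (+1.4167)² + (+1.7667)² + (+0.1267)² + (−0.0533)² + (−0.2333)² + (+0.8667)² + (+0.7767)² + (−0.5433)² + (−0.6133)² + (−1.5433)² + (−0.4733)² = 12.0631
Variance = 12.0631 / 11 = 1.0966
SE* = √1.0966

SE* = 1.047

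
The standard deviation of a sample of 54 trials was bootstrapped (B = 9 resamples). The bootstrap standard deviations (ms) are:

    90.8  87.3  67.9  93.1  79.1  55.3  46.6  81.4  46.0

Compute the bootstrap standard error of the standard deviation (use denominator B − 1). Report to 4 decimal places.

Bootstrap SE is the standard deviation of the 9 replicate standard deviations.
Mean of replicates: (90.8 + 87.3 + 67.9 + 93.1 + 79.1 + 55.3 + 46.6 + 81.4 + 46.0) / 9 = 647.50000 / 9 = 71.94444
Sum of squared deviations: (+18.85556)² + (+15.35556)² + (−4.04444)² + (+21.15556)² + (+7.15556)² + (−16.64444)² + (−25.34444)² + (+9.45556)² + (−25.94444)² = 2788.34222
Variance = 2788.34222 / 8 = 348.54278
SE* = √348.54278

SE* = 18.6693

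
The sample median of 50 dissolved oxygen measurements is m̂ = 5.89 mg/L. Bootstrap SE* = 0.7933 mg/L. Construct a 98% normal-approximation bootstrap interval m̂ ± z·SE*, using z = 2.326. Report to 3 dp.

Margin = 2.326 × 0.7933 = 1.8452
Interval: 5.89 ± 1.8452

(4.045, 7.735)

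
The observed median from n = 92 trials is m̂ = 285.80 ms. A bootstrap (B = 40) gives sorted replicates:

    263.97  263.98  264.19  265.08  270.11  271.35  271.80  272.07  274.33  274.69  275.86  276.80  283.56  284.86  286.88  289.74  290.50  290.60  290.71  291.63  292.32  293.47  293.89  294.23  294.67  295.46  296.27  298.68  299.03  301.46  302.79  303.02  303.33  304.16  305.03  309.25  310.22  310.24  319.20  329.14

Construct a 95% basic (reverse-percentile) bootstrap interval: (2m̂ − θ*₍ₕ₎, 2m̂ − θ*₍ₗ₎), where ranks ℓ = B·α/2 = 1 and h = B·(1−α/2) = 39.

(252.40, 307.63)

Percentile endpoints at ranks 1 and 39: θ*₍1₎ = 263.97, θ*₍39₎ = 319.20.
Basic interval reflects these around m̂:
  lower = 2 × 285.80 − 319.20 = 252.40
  upper = 2 × 285.80 − 263.97 = 307.63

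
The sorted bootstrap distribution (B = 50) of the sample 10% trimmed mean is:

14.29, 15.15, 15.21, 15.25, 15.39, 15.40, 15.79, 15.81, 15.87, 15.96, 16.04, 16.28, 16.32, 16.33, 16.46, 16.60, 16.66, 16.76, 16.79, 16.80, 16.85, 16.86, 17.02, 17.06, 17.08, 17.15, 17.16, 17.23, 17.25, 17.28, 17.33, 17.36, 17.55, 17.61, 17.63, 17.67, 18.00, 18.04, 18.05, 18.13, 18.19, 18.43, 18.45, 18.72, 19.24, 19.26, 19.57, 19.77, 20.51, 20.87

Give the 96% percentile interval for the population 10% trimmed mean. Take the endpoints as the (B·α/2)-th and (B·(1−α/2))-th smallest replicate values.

α = 0.04; lower rank = 50 × 0.020 = 1; upper rank = 50 × 0.980 = 49.
The 1st smallest replicate is 14.29; the 49th is 20.51.

(14.29, 20.51)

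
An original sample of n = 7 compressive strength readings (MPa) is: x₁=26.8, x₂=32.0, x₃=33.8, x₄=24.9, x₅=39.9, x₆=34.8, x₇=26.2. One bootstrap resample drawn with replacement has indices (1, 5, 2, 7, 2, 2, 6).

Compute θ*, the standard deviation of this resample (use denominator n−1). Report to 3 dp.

Resample values: 26.8, 39.9, 32.0, 26.2, 32.0, 32.0, 34.8.
Mean = 31.9571; sum of squared deviations = 130.9171
s² = 130.9171 / 6 = 21.8195
s = √21.8195 = 4.671

θ* = 4.671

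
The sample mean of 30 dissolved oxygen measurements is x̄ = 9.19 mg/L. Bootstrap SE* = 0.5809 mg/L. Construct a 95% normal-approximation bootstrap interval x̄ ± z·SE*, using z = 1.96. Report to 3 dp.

Margin = 1.96 × 0.5809 = 1.1386
Interval: 9.19 ± 1.1386

(8.051, 10.329)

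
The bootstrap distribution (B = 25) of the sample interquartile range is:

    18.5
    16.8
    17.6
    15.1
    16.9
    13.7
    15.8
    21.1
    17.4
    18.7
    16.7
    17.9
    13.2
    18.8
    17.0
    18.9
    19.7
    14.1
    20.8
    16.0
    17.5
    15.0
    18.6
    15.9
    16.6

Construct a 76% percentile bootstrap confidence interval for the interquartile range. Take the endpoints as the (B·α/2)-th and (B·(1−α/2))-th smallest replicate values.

(14.1, 18.9)

Sorted replicates: 13.2, 13.7, 14.1, 15.0, 15.1, 15.8, 15.9, 16.0, 16.6, 16.7, 16.8, 16.9, 17.0, 17.4, 17.5, 17.6, 17.9, 18.5, 18.6, 18.7, 18.8, 18.9, 19.7, 20.8, 21.1
α = 0.24; lower rank = 25 × 0.120 = 3; upper rank = 25 × 0.880 = 22.
The 3rd smallest replicate is 14.1; the 22nd is 18.9.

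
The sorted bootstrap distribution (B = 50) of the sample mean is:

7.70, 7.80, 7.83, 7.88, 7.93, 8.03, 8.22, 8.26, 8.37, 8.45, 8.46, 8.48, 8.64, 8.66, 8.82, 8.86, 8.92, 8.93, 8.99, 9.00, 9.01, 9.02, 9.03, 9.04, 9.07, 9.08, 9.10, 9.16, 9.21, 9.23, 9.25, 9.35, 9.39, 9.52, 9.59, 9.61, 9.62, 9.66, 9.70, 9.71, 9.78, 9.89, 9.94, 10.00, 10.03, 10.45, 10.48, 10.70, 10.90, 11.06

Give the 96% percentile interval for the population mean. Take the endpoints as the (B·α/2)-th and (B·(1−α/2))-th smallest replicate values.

(7.70, 10.90)

α = 0.04; lower rank = 50 × 0.020 = 1; upper rank = 50 × 0.980 = 49.
The 1st smallest replicate is 7.70; the 49th is 10.90.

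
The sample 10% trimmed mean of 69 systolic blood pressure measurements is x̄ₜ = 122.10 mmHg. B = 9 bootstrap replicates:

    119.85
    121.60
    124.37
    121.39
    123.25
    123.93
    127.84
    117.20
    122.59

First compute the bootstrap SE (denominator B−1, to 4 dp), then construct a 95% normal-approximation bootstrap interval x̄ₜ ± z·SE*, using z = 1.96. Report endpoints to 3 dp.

Mean of replicates = 122.4467; sum of squared deviations = 71.7570; SE* = √(71.7570/8) = 2.9949
Margin = 1.96 × 2.9949 = 5.8700
Interval: 122.10 ± 5.8700

(116.230, 127.970)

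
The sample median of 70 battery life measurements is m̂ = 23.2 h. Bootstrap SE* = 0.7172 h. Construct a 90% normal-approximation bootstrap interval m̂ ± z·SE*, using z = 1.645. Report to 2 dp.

Margin = 1.645 × 0.7172 = 1.180
Interval: 23.2 ± 1.180

(22.02, 24.38)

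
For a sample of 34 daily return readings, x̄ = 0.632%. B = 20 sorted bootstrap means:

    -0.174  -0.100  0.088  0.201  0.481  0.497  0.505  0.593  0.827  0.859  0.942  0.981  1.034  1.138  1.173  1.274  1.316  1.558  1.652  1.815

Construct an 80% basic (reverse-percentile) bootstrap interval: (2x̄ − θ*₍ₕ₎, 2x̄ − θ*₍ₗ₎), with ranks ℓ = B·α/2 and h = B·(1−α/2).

(-0.294, 1.364)

Percentile endpoints at ranks 2 and 18: θ*₍2₎ = -0.100, θ*₍18₎ = 1.558.
Basic interval reflects these around x̄:
  lower = 2 × 0.632 − 1.558 = -0.294
  upper = 2 × 0.632 − -0.100 = 1.364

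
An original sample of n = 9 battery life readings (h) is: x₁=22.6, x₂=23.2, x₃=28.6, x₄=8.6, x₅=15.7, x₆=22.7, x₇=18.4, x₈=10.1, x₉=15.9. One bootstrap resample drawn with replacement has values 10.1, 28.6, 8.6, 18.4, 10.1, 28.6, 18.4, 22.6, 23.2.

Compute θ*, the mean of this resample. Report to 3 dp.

Mean = (10.1 + 28.6 + 8.6 + 18.4 + 10.1 + 28.6 + 18.4 + 22.6 + 23.2) / 9 = 168.60 / 9 = 18.733

θ* = 18.733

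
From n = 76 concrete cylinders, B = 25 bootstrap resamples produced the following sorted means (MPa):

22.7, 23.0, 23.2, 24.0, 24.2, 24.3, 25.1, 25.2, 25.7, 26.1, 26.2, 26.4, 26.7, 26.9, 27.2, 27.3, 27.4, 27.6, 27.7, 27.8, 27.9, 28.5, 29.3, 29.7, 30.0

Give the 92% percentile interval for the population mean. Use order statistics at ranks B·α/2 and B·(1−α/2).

α = 0.08; lower rank = 25 × 0.040 = 1; upper rank = 25 × 0.960 = 24.
The 1st smallest replicate is 22.7; the 24th is 29.7.

(22.7, 29.7)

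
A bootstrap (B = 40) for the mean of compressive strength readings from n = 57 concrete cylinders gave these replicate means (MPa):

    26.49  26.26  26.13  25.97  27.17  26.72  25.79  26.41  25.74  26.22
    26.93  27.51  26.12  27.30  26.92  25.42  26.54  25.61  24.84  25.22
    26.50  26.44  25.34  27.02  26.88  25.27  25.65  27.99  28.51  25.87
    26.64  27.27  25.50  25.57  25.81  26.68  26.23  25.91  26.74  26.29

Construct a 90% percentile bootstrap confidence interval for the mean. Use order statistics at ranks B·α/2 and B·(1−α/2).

(25.22, 27.51)

Sorted replicates: 24.84, 25.22, 25.27, 25.34, 25.42, 25.50, 25.57, 25.61, 25.65, 25.74, 25.79, 25.81, 25.87, 25.91, 25.97, 26.12, 26.13, 26.22, 26.23, 26.26, 26.29, 26.41, 26.44, 26.49, 26.50, 26.54, 26.64, 26.68, 26.72, 26.74, 26.88, 26.92, 26.93, 27.02, 27.17, 27.27, 27.30, 27.51, 27.99, 28.51
α = 0.10; lower rank = 40 × 0.050 = 2; upper rank = 40 × 0.950 = 38.
The 2nd smallest replicate is 25.22; the 38th is 27.51.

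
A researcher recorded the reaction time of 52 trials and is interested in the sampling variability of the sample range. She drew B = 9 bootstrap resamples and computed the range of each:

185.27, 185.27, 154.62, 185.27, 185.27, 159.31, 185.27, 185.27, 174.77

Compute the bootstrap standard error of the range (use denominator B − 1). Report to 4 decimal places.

SE* = 12.3652

Bootstrap SE is the standard deviation of the 9 replicate ranges.
Mean of replicates: (185.27 + 185.27 + 154.62 + 185.27 + 185.27 + 159.31 + 185.27 + 185.27 + 174.77) / 9 = 1600.32000 / 9 = 177.81333
Sum of squared deviations: (+7.45667)² + (+7.45667)² + (−23.19333)² + (+7.45667)² + (+7.45667)² + (−18.50333)² + (+7.45667)² + (+7.45667)² + (−3.04333)² = 1223.17720
Variance = 1223.17720 / 8 = 152.89715
SE* = √152.89715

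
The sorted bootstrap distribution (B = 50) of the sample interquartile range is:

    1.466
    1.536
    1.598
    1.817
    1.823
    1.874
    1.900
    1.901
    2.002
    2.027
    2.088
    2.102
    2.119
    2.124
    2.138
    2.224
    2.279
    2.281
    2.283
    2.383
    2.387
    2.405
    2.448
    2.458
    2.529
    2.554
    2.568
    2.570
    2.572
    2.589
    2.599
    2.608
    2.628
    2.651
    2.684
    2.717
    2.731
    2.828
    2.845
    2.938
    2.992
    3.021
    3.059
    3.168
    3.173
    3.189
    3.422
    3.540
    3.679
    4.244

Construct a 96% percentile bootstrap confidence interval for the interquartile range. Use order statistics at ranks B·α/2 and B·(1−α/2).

(1.466, 3.679)

α = 0.04; lower rank = 50 × 0.020 = 1; upper rank = 50 × 0.980 = 49.
The 1st smallest replicate is 1.466; the 49th is 3.679.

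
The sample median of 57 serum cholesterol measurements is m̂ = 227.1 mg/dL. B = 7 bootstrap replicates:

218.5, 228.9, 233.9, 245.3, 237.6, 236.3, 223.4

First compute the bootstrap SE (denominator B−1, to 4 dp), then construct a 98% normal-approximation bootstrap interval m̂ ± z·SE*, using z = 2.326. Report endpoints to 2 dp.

(205.95, 248.25)

Mean of replicates = 231.9857; sum of squared deviations = 496.1686; SE* = √(496.1686/6) = 9.0937
Margin = 2.326 × 9.0937 = 21.152
Interval: 227.1 ± 21.152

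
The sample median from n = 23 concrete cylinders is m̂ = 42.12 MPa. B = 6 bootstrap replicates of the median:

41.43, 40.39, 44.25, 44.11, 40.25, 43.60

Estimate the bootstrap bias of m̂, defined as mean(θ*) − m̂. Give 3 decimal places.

bias = +0.218

mean(θ*) = (41.43 + 40.39 + 44.25 + 44.11 + 40.25 + 43.60) / 6 = 42.3383
bias = 42.3383 − 42.12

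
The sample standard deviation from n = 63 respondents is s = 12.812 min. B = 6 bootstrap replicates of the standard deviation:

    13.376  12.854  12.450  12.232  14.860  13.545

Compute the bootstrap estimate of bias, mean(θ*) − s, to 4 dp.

bias = +0.4075

mean(θ*) = (13.376 + 12.854 + 12.450 + 12.232 + 14.860 + 13.545) / 6 = 13.21950
bias = 13.21950 − 12.812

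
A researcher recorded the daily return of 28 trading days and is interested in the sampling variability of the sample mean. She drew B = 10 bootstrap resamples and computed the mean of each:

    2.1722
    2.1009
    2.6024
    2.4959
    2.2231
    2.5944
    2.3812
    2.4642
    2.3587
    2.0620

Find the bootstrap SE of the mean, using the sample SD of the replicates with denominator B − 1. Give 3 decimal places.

Bootstrap SE is the standard deviation of the 10 replicate means.
Mean of replicates: (2.1722 + 2.1009 + 2.6024 + 2.4959 + 2.2231 + 2.5944 + 2.3812 + 2.4642 + 2.3587 + 2.0620) / 10 = 23.45500 / 10 = 2.34550
Sum of squared deviations: (−0.17330)² + (−0.24460)² + (+0.25690)² + (+0.15040)² + (−0.12240)² + (+0.24890)² + (+0.03570)² + (+0.11870)² + (+0.01320)² + (−0.28350)² = 0.35132
Variance = 0.35132 / 9 = 0.03904
SE* = √0.03904

SE* = 0.198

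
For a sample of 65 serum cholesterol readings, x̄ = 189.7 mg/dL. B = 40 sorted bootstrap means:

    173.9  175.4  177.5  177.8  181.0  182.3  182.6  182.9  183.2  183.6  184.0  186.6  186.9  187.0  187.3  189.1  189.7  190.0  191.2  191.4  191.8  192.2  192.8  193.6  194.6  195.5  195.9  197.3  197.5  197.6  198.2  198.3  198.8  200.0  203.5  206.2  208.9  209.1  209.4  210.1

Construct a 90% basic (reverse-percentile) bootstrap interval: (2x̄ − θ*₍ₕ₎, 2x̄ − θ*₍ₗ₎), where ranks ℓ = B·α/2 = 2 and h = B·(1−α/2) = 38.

(170.3, 204.0)

Percentile endpoints at ranks 2 and 38: θ*₍2₎ = 175.4, θ*₍38₎ = 209.1.
Basic interval reflects these around x̄:
  lower = 2 × 189.7 − 209.1 = 170.3
  upper = 2 × 189.7 − 175.4 = 204.0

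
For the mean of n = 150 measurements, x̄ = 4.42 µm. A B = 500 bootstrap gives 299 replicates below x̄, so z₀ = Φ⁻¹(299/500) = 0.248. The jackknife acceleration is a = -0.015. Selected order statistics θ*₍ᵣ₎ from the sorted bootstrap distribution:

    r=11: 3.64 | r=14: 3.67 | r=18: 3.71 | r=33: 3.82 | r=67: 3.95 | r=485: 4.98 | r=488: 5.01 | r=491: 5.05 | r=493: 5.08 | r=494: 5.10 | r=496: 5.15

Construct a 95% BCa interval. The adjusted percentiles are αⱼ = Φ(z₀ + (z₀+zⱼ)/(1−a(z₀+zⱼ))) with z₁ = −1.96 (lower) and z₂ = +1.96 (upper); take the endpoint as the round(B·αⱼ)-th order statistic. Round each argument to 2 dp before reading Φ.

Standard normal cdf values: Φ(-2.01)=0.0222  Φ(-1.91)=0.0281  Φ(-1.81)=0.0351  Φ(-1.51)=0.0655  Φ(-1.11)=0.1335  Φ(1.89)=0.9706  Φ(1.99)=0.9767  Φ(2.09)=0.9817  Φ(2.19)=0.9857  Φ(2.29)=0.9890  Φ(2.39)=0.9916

(3.82, 5.15)

Lower: z₀ + z₁ = 0.248 + (-1.960) = -1.712; 1 − a(z₀+z₁) = 1 − (-0.015)(-1.712) = 0.9743; argument = 0.248 + (-1.712)/0.9743 = -1.5091 → -1.51.
α₁ = Φ(-1.51) = 0.0655; rank = round(500 × 0.0655) = 33; θ*₍33₎ = 3.82.
Upper: z₀ + z₂ = 2.208; 1 − a(z₀+z₂) = 1.0331; argument = 2.3852 → 2.39; α₂ = 0.9916; rank = 496; θ*₍496₎ = 5.15.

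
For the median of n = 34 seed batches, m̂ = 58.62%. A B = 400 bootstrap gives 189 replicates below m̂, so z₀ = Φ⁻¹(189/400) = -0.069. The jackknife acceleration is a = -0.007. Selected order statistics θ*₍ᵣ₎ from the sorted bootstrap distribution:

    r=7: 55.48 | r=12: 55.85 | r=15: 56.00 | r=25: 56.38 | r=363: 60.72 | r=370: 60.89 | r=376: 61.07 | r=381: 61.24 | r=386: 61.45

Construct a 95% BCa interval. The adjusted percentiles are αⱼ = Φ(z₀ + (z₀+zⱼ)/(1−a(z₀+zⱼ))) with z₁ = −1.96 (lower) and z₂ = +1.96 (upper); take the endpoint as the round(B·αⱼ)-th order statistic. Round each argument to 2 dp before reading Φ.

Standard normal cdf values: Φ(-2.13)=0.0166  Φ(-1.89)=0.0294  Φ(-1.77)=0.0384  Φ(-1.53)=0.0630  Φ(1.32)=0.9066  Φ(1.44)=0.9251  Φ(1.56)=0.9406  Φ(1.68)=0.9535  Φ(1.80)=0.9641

(55.48, 61.45)

Lower: z₀ + z₁ = -0.069 + (-1.960) = -2.029; 1 − a(z₀+z₁) = 1 − (-0.007)(-2.029) = 0.9858; argument = -0.069 + (-2.029)/0.9858 = -2.1272 → -2.13.
α₁ = Φ(-2.13) = 0.0166; rank = round(400 × 0.0166) = 7; θ*₍7₎ = 55.48.
Upper: z₀ + z₂ = 1.891; 1 − a(z₀+z₂) = 1.0132; argument = 1.7973 → 1.80; α₂ = 0.9641; rank = 386; θ*₍386₎ = 61.45.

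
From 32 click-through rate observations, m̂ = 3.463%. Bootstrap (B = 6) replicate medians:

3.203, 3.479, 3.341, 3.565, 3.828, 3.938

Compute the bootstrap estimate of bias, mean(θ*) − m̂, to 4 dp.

mean(θ*) = (3.203 + 3.479 + 3.341 + 3.565 + 3.828 + 3.938) / 6 = 3.55900
bias = 3.55900 − 3.463

bias = +0.0960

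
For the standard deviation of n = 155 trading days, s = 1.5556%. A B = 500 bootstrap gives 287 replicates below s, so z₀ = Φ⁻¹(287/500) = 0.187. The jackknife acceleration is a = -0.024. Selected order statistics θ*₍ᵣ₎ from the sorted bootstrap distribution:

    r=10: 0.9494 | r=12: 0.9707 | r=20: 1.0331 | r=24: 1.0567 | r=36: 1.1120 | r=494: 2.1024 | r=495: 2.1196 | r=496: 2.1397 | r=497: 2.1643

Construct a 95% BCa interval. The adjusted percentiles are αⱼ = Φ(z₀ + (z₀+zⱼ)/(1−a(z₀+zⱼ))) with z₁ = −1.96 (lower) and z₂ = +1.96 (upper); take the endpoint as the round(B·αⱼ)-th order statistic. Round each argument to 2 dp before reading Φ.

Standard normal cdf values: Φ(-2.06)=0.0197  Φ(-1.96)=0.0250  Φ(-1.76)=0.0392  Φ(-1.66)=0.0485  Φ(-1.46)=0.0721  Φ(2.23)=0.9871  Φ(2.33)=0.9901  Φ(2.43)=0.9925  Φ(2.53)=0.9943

Lower: z₀ + z₁ = 0.187 + (-1.960) = -1.773; 1 − a(z₀+z₁) = 1 − (-0.024)(-1.773) = 0.9574; argument = 0.187 + (-1.773)/0.9574 = -1.6648 → -1.66.
α₁ = Φ(-1.66) = 0.0485; rank = round(500 × 0.0485) = 24; θ*₍24₎ = 1.0567.
Upper: z₀ + z₂ = 2.147; 1 − a(z₀+z₂) = 1.0515; argument = 2.2288 → 2.23; α₂ = 0.9871; rank = 494; θ*₍494₎ = 2.1024.

(1.0567, 2.1024)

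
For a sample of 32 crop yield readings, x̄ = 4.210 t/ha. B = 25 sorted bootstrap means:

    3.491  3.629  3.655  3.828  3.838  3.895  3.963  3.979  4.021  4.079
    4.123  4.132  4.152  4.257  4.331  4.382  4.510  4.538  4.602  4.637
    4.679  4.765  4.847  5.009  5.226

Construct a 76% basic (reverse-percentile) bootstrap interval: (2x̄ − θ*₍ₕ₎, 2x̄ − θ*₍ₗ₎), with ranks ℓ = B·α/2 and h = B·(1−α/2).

Percentile endpoints at ranks 3 and 22: θ*₍3₎ = 3.655, θ*₍22₎ = 4.765.
Basic interval reflects these around x̄:
  lower = 2 × 4.210 − 4.765 = 3.655
  upper = 2 × 4.210 − 3.655 = 4.765

(3.655, 4.765)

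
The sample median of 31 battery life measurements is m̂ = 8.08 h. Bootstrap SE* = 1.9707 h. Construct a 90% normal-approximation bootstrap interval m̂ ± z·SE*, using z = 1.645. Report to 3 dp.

(4.838, 11.322)

Margin = 1.645 × 1.9707 = 3.2418
Interval: 8.08 ± 3.2418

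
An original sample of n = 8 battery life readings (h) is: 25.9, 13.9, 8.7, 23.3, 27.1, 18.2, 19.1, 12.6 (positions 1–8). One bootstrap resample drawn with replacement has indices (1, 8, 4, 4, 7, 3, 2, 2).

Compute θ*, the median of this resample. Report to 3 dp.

θ* = 16.500

Resample values: 25.9, 12.6, 23.3, 23.3, 19.1, 8.7, 13.9, 13.9.
Sorted: 8.7, 12.6, 13.9, 13.9, 19.1, 23.3, 23.3, 25.9
Median = average of the two middle values = 16.500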